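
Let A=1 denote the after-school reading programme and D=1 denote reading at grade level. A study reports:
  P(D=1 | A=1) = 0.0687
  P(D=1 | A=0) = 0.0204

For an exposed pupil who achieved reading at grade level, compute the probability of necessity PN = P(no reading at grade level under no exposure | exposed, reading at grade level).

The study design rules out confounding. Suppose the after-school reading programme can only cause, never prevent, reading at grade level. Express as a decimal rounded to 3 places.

PN ≈ 0.703

Let p₁ = 0.0687, p₀ = 0.0204.
Under exogeneity and monotonicity, PN = (p₁ − p₀) / p₁.
PN = (0.0687 − 0.0204) / 0.0687 = 0.0483 / 0.0687 ≈ 0.7031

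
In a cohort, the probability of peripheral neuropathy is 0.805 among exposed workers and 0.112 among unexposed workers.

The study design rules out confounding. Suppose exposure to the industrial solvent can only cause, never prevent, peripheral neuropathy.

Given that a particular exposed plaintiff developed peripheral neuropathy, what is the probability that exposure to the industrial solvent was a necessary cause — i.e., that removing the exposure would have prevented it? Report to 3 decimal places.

Let p₁ = 0.805, p₀ = 0.112.
Under exogeneity and monotonicity, PN = (p₁ − p₀) / p₁.
PN = (0.805 − 0.112) / 0.805 = 0.693 / 0.805 ≈ 0.8609

PN ≈ 0.861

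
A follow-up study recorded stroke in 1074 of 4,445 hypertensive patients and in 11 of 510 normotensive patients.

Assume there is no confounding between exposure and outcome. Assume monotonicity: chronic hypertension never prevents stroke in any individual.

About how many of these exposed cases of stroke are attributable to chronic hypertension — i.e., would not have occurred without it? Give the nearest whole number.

about 978 cases

p₁ = P(outcome | exposed) = 1074/4445 = 0.24162
p₀ = P(outcome | unexposed) = 11/510 = 0.021569
PN = (p₁ − p₀)/p₁ = (0.24162 − 0.021569) / 0.24162 ≈ 0.91073.
Attributable cases ≈ PN × (exposed cases) = 0.91073 × 1074 ≈ 978.13.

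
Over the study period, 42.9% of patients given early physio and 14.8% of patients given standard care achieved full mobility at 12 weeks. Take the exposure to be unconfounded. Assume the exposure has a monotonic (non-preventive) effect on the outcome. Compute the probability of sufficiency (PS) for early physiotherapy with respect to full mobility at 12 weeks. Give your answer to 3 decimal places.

p₁ = 0.429, p₀ = 0.148.
Under exogeneity and monotonicity, PS = (p₁ − p₀) / (1 − p₀).
PS = (0.429 − 0.148) / (1 − 0.148) = 0.281 / 0.852 ≈ 0.3298

PS ≈ 0.330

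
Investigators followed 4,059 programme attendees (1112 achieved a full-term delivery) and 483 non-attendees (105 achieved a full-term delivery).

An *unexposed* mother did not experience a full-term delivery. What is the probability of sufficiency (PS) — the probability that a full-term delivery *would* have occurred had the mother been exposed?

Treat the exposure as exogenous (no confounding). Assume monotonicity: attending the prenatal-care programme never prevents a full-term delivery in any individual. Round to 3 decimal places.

p₁ = P(outcome | exposed) = 1112/4059 = 0.27396
p₀ = P(outcome | unexposed) = 105/483 = 0.21739
Under exogeneity and monotonicity, PS = (p₁ − p₀) / (1 − p₀).
PS = (0.27396 − 0.21739) / (1 − 0.21739) = 0.056568 / 0.78261 ≈ 0.0723

PS ≈ 0.072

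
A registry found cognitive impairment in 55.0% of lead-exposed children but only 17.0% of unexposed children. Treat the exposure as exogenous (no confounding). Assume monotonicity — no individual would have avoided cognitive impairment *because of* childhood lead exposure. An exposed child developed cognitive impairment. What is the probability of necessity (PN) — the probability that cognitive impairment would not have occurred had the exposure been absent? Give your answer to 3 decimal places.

p₁ = 0.55, p₀ = 0.17.
Under exogeneity and monotonicity, PN = (p₁ − p₀) / p₁.
PN = (0.55 − 0.17) / 0.55 = 0.38 / 0.55 ≈ 0.6909

PN ≈ 0.691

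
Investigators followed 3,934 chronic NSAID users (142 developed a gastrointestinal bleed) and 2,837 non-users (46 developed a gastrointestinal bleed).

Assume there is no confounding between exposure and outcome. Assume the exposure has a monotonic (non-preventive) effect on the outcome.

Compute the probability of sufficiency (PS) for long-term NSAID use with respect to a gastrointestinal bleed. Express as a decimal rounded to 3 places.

PS ≈ 0.020

p₁ = P(outcome | exposed) = 142/3934 = 0.036096
p₀ = P(outcome | unexposed) = 46/2837 = 0.016214
Under exogeneity and monotonicity, PS = (p₁ − p₀) / (1 − p₀).
PS = (0.036096 − 0.016214) / (1 − 0.016214) = 0.019881 / 0.98379 ≈ 0.0202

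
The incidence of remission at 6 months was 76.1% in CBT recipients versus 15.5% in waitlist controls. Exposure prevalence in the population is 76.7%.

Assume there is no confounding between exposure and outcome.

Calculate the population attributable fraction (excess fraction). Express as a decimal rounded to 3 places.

PAF ≈ 0.750

p₁ = 0.761, p₀ = 0.155.
Overall risk P(Y=1) = π·p₁ + (1−π)·p₀ = 0.767×0.761 + 0.233×0.155 = 0.6198.
Under exogeneity, PAF = [P(Y=1) − p₀] / P(Y=1).
PAF = (0.6198 − 0.155) / 0.6198 ≈ 0.7499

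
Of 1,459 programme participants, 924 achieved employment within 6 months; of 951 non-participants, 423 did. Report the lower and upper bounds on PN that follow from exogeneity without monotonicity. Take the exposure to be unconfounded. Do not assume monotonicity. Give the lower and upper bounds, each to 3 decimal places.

p₁ = P(outcome | exposed) = 924/1459 = 0.63331
p₀ = P(outcome | unexposed) = 423/951 = 0.44479
Under exogeneity alone the bounds on PN are max{0,(p₁−p₀)/p₁} ≤ PN ≤ min{1,(1−p₀)/p₁}.
  lower = (p₁ − p₀)/p₁ = 0.18852 / 0.63331 ≈ 0.2977
  upper = min{1, (1 − p₀)/p₁} = 0.55521 / 0.63331 ≈ 0.8767

0.298 ≤ PN ≤ 0.877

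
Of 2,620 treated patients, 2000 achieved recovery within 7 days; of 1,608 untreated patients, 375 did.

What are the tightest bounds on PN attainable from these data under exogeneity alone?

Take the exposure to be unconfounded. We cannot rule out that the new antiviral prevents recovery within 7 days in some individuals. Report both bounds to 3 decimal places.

p₁ = P(outcome | exposed) = 2000/2620 = 0.76336
p₀ = P(outcome | unexposed) = 375/1608 = 0.23321
Under exogeneity alone the bounds on PN are max{0,(p₁−p₀)/p₁} ≤ PN ≤ min{1,(1−p₀)/p₁}.
  lower = (p₁ − p₀)/p₁ = 0.53015 / 0.76336 ≈ 0.6945
  upper = min{1, (1 − p₀)/p₁} = 0.76679 / 0.76336 ≈ 1.0045 → capped at 1

0.694 ≤ PN ≤ 1.000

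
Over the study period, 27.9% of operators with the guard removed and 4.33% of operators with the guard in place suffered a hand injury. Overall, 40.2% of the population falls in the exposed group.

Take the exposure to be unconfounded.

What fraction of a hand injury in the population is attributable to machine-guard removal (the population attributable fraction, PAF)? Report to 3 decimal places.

p₁ = 0.279, p₀ = 0.0433.
Overall risk P(Y=1) = π·p₁ + (1−π)·p₀ = 0.402×0.279 + 0.598×0.0433 = 0.13805.
Under exogeneity, PAF = [P(Y=1) − p₀] / P(Y=1).
PAF = (0.13805 − 0.0433) / 0.13805 ≈ 0.6863

PAF ≈ 0.686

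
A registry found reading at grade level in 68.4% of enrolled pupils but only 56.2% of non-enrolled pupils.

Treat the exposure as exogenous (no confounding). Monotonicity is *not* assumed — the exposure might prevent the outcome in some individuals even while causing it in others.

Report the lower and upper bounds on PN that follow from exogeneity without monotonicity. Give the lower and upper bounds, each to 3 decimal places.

p₁ = 0.684, p₀ = 0.562.
Under exogeneity alone the bounds on PN are max{0,(p₁−p₀)/p₁} ≤ PN ≤ min{1,(1−p₀)/p₁}.
  lower = (p₁ − p₀)/p₁ = 0.122 / 0.684 ≈ 0.1784
  upper = min{1, (1 − p₀)/p₁} = 0.438 / 0.684 ≈ 0.6404

0.178 ≤ PN ≤ 0.640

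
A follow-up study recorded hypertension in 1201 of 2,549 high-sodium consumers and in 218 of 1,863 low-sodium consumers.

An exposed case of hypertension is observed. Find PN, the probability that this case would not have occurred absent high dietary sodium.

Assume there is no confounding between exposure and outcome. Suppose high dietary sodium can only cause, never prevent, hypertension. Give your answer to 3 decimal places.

p₁ = P(outcome | exposed) = 1201/2549 = 0.47117
p₀ = P(outcome | unexposed) = 218/1863 = 0.11702
Under exogeneity and monotonicity, PN = (p₁ − p₀) / p₁.
PN = (0.47117 − 0.11702) / 0.47117 = 0.35415 / 0.47117 ≈ 0.7516

PN ≈ 0.752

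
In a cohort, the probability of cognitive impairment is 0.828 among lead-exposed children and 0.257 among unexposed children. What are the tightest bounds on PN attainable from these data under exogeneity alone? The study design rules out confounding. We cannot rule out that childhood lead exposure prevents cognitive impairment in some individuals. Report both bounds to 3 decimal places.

0.690 ≤ PN ≤ 0.897

Let p₁ = 0.828, p₀ = 0.257.
Under exogeneity alone the bounds on PN are max{0,(p₁−p₀)/p₁} ≤ PN ≤ min{1,(1−p₀)/p₁}.
  lower = (p₁ − p₀)/p₁ = 0.571 / 0.828 ≈ 0.6896
  upper = min{1, (1 − p₀)/p₁} = 0.743 / 0.828 ≈ 0.8973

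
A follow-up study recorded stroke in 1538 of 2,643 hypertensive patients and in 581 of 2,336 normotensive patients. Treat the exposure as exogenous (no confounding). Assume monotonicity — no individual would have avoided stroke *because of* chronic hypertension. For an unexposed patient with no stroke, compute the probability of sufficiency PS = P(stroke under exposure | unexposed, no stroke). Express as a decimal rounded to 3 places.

p₁ = P(outcome | exposed) = 1538/2643 = 0.58191
p₀ = P(outcome | unexposed) = 581/2336 = 0.24872
Under exogeneity and monotonicity, PS = (p₁ − p₀) / (1 − p₀).
PS = (0.58191 − 0.24872) / (1 − 0.24872) = 0.3332 / 0.75128 ≈ 0.4435

PS ≈ 0.444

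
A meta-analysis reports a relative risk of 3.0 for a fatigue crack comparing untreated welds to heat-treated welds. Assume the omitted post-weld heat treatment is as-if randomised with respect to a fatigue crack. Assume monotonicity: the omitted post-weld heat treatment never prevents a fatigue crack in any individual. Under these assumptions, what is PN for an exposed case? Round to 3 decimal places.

Under exogeneity and monotonicity, PN = (RR − 1) / RR = 1 − 1/RR.
PN = (3.0 − 1) / 3.0 = 2 / 3.0 ≈ 0.6667

PN ≈ 0.667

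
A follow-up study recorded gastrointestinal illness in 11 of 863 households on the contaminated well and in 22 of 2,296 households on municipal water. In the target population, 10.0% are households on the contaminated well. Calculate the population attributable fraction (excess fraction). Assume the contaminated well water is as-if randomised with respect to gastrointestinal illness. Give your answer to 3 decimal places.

PAF ≈ 0.032

p₁ = P(outcome | exposed) = 11/863 = 0.012746
p₀ = P(outcome | unexposed) = 22/2296 = 0.0095819
Overall risk P(Y=1) = π·p₁ + (1−π)·p₀ = 0.1×0.012746 + 0.9×0.0095819 = 0.0098983.
Under exogeneity, PAF = [P(Y=1) − p₀] / P(Y=1).
PAF = (0.0098983 − 0.0095819) / 0.0098983 ≈ 0.0320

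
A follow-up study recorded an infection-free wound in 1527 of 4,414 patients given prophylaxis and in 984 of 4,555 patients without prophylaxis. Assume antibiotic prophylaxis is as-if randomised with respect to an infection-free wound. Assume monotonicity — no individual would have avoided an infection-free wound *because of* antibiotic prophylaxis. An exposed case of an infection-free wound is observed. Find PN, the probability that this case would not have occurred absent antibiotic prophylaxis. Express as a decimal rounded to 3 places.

PN ≈ 0.376

p₁ = P(outcome | exposed) = 1527/4414 = 0.34594
p₀ = P(outcome | unexposed) = 984/4555 = 0.21603
Under exogeneity and monotonicity, PN = (p₁ − p₀) / p₁.
PN = (0.34594 − 0.21603) / 0.34594 = 0.12992 / 0.34594 ≈ 0.3755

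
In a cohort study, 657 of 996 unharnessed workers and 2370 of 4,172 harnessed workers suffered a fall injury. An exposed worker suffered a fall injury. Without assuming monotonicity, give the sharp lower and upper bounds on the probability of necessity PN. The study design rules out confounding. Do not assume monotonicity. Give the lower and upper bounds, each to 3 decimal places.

0.139 ≤ PN ≤ 0.655

p₁ = P(outcome | exposed) = 657/996 = 0.65964
p₀ = P(outcome | unexposed) = 2370/4172 = 0.56807
Under exogeneity alone the bounds on PN are max{0,(p₁−p₀)/p₁} ≤ PN ≤ min{1,(1−p₀)/p₁}.
  lower = (p₁ − p₀)/p₁ = 0.091566 / 0.65964 ≈ 0.1388
  upper = min{1, (1 − p₀)/p₁} = 0.43193 / 0.65964 ≈ 0.6548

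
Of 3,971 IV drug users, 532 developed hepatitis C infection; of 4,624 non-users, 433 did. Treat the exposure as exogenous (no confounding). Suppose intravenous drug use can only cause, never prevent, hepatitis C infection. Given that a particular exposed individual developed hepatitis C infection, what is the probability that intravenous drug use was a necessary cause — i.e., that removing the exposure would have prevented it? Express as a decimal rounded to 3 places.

p₁ = P(outcome | exposed) = 532/3971 = 0.13397
p₀ = P(outcome | unexposed) = 433/4624 = 0.093642
Under exogeneity and monotonicity, PN = (p₁ − p₀) / p₁.
PN = (0.13397 − 0.093642) / 0.13397 = 0.040329 / 0.13397 ≈ 0.3010

PN ≈ 0.301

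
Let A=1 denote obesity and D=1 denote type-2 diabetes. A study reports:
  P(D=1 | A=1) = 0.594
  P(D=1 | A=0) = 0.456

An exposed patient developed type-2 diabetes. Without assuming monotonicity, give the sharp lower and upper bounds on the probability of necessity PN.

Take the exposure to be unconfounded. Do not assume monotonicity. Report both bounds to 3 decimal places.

Let p₁ = 0.594, p₀ = 0.456.
Under exogeneity alone the bounds on PN are max{0,(p₁−p₀)/p₁} ≤ PN ≤ min{1,(1−p₀)/p₁}.
  lower = (p₁ − p₀)/p₁ = 0.138 / 0.594 ≈ 0.2323
  upper = min{1, (1 − p₀)/p₁} = 0.544 / 0.594 ≈ 0.9158

0.232 ≤ PN ≤ 0.916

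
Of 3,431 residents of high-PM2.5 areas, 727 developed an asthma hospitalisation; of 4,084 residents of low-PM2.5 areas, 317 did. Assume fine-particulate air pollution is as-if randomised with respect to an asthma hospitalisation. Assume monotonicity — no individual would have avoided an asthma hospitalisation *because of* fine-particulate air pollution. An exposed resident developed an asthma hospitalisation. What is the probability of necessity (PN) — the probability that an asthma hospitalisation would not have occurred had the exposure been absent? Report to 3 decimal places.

PN ≈ 0.634

p₁ = P(outcome | exposed) = 727/3431 = 0.21189
p₀ = P(outcome | unexposed) = 317/4084 = 0.07762
Under exogeneity and monotonicity, PN = (p₁ − p₀) / p₁.
PN = (0.21189 − 0.07762) / 0.21189 = 0.13427 / 0.21189 ≈ 0.6337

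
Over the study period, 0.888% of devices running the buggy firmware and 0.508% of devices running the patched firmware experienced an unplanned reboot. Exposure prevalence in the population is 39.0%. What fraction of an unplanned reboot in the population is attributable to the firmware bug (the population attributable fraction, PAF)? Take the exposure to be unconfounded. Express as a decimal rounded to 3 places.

PAF ≈ 0.226

p₁ = 0.00888, p₀ = 0.00508.
Overall risk P(Y=1) = π·p₁ + (1−π)·p₀ = 0.39×0.00888 + 0.61×0.00508 = 0.006562.
Under exogeneity, PAF = [P(Y=1) − p₀] / P(Y=1).
PAF = (0.006562 − 0.00508) / 0.006562 ≈ 0.2258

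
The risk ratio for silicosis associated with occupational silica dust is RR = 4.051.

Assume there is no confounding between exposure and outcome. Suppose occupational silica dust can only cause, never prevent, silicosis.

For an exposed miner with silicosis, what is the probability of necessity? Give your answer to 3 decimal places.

PN ≈ 0.753

Under exogeneity and monotonicity, PN = (RR − 1) / RR = 1 − 1/RR.
PN = (4.051 − 1) / 4.051 = 3.051 / 4.051 ≈ 0.7531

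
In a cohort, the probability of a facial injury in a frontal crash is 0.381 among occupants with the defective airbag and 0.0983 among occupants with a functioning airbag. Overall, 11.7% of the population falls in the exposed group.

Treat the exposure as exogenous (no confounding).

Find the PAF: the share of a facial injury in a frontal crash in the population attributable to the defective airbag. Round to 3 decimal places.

Let p₁ = 0.381, p₀ = 0.0983.
Overall risk P(Y=1) = π·p₁ + (1−π)·p₀ = 0.117×0.381 + 0.883×0.0983 = 0.13138.
Under exogeneity, PAF = [P(Y=1) − p₀] / P(Y=1).
PAF = (0.13138 − 0.0983) / 0.13138 ≈ 0.2518

PAF ≈ 0.252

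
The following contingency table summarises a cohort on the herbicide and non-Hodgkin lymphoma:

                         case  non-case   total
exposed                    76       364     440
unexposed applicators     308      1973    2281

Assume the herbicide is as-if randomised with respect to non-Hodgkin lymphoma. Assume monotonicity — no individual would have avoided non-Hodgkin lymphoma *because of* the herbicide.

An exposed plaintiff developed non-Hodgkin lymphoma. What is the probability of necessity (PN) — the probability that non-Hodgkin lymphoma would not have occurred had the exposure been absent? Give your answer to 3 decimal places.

PN ≈ 0.218

p₁ = P(outcome | exposed) = 76/440 = 0.17273
p₀ = P(outcome | unexposed) = 308/2281 = 0.13503
Under exogeneity and monotonicity, PN = (p₁ − p₀) / p₁.
PN = (0.17273 − 0.13503) / 0.17273 = 0.037699 / 0.17273 ≈ 0.2183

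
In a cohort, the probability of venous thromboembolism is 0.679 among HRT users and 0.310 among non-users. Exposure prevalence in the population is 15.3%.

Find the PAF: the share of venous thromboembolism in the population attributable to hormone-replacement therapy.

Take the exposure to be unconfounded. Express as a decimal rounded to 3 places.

Let p₁ = 0.679, p₀ = 0.31.
Overall risk P(Y=1) = π·p₁ + (1−π)·p₀ = 0.153×0.679 + 0.847×0.31 = 0.36646.
Under exogeneity, PAF = [P(Y=1) − p₀] / P(Y=1).
PAF = (0.36646 − 0.31) / 0.36646 ≈ 0.1541

PAF ≈ 0.154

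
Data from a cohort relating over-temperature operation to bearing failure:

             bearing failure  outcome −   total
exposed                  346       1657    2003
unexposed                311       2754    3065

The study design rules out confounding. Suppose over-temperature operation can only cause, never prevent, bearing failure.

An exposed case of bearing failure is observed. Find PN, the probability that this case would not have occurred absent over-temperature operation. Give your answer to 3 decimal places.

PN ≈ 0.413

p₁ = P(outcome | exposed) = 346/2003 = 0.17274
p₀ = P(outcome | unexposed) = 311/3065 = 0.10147
Under exogeneity and monotonicity, PN = (p₁ − p₀) / p₁.
PN = (0.17274 − 0.10147) / 0.17274 = 0.071273 / 0.17274 ≈ 0.4126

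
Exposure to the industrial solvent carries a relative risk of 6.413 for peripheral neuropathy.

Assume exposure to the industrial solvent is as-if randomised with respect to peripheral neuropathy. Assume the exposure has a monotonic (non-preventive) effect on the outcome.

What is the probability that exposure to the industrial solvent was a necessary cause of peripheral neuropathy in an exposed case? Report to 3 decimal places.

PN ≈ 0.844

Under exogeneity and monotonicity, PN = (RR − 1) / RR = 1 − 1/RR.
PN = (6.413 − 1) / 6.413 = 5.413 / 6.413 ≈ 0.8441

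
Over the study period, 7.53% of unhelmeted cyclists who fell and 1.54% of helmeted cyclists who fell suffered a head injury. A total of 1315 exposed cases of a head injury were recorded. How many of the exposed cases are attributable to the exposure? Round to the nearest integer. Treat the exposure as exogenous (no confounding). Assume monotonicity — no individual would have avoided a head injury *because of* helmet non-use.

about 1046 cases

p₁ = 0.0753, p₀ = 0.0154.
PN = (p₁ − p₀)/p₁ = (0.0753 − 0.0154) / 0.0753 ≈ 0.79548.
Attributable cases ≈ PN × (exposed cases) = 0.79548 × 1315 ≈ 1046.06.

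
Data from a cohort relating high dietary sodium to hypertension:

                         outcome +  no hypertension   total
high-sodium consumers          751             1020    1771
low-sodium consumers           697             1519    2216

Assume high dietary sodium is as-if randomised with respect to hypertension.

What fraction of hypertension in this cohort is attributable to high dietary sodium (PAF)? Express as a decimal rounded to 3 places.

p₁ = P(outcome | exposed) = 751/1771 = 0.42405
p₀ = P(outcome | unexposed) = 697/2216 = 0.31453
Exposure prevalence π = 1771/3987 = 0.44419; overall risk P(Y=1) = 0.36318.
Under exogeneity, PAF = [P(Y=1) − p₀]/P(Y=1).
PAF = (0.36318 − 0.31453) / 0.36318 ≈ 0.1340

PAF ≈ 0.134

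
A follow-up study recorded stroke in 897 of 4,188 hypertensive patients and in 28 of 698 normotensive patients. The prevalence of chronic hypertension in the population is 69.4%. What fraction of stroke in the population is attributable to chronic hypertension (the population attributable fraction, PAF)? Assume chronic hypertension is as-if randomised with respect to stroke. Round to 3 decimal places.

PAF ≈ 0.751

p₁ = P(outcome | exposed) = 897/4188 = 0.21418
p₀ = P(outcome | unexposed) = 28/698 = 0.040115
Overall risk P(Y=1) = π·p₁ + (1−π)·p₀ = 0.694×0.21418 + 0.306×0.040115 = 0.16092.
Under exogeneity, PAF = [P(Y=1) − p₀] / P(Y=1).
PAF = (0.16092 − 0.040115) / 0.16092 ≈ 0.7507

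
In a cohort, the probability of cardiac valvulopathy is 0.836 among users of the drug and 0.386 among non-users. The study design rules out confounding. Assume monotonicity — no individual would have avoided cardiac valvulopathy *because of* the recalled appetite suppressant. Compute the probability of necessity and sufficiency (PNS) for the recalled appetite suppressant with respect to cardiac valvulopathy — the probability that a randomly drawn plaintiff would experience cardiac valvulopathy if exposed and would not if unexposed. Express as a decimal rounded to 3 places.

PNS ≈ 0.450

Let p₁ = 0.836, p₀ = 0.386.
Under exogeneity and monotonicity, PNS = p₁ − p₀.
PNS = 0.836 − 0.386 = 0.45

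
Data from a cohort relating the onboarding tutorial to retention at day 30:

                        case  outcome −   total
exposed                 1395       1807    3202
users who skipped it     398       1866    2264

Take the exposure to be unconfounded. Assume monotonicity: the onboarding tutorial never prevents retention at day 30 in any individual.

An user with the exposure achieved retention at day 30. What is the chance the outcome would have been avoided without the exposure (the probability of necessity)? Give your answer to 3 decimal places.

PN ≈ 0.596

p₁ = P(outcome | exposed) = 1395/3202 = 0.43567
p₀ = P(outcome | unexposed) = 398/2264 = 0.1758
Under exogeneity and monotonicity, PN = (p₁ − p₀)/p₁.
PN = (0.43567 − 0.1758) / 0.43567 ≈ 0.5965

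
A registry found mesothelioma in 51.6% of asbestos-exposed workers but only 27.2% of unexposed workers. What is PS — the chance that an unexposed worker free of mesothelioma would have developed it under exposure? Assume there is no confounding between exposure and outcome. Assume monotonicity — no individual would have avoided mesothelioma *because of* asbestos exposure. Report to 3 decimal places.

p₁ = 0.516, p₀ = 0.272.
Under exogeneity and monotonicity, PS = (p₁ − p₀) / (1 − p₀).
PS = (0.516 − 0.272) / (1 − 0.272) = 0.244 / 0.728 ≈ 0.3352

PS ≈ 0.335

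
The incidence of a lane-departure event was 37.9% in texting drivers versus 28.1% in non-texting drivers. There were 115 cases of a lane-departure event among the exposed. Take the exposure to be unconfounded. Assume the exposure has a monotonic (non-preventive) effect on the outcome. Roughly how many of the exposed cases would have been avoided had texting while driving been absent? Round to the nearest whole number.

p₁ = 0.379, p₀ = 0.281.
PN = (p₁ − p₀)/p₁ = (0.379 − 0.281) / 0.379 ≈ 0.25858.
Attributable cases ≈ PN × (exposed cases) = 0.25858 × 115 ≈ 29.74.

about 30 cases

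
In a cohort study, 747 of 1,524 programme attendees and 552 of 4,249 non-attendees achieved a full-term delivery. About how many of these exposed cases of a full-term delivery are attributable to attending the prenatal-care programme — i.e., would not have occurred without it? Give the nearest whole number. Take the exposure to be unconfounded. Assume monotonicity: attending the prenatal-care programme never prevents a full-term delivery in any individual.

p₁ = P(outcome | exposed) = 747/1524 = 0.49016
p₀ = P(outcome | unexposed) = 552/4249 = 0.12991
PN = (p₁ − p₀)/p₁ = (0.49016 − 0.12991) / 0.49016 ≈ 0.73496.
Attributable cases ≈ PN × (exposed cases) = 0.73496 × 747 ≈ 549.01.

about 549 cases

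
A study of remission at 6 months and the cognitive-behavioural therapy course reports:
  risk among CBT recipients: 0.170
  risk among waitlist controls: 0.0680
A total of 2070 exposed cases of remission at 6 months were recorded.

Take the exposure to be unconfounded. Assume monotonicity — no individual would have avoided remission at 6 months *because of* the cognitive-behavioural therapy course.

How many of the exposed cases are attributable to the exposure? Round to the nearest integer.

Let p₁ = 0.17, p₀ = 0.068.
PN = (p₁ − p₀)/p₁ = (0.17 − 0.068) / 0.17 ≈ 0.60000.
Attributable cases ≈ PN × (exposed cases) = 0.60000 × 2070 ≈ 1242.00.

about 1242 cases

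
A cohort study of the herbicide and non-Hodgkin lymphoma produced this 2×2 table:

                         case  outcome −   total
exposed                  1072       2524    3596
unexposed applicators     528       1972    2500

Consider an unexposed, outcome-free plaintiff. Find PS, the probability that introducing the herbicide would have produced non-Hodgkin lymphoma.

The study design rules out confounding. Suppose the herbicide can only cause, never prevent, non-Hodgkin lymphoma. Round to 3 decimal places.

PS ≈ 0.110

p₁ = P(outcome | exposed) = 1072/3596 = 0.29811
p₀ = P(outcome | unexposed) = 528/2500 = 0.2112
Under exogeneity and monotonicity, PS = (p₁ − p₀) / (1 − p₀).
PS = (0.29811 − 0.2112) / (1 − 0.2112) = 0.086909 / 0.7888 ≈ 0.1102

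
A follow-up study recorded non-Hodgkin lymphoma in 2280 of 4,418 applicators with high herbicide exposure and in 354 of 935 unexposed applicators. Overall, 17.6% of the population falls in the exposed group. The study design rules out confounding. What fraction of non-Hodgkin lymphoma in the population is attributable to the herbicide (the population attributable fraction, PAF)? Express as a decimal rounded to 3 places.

PAF ≈ 0.060

p₁ = P(outcome | exposed) = 2280/4418 = 0.51607
p₀ = P(outcome | unexposed) = 354/935 = 0.37861
Overall risk P(Y=1) = π·p₁ + (1−π)·p₀ = 0.176×0.51607 + 0.824×0.37861 = 0.4028.
Under exogeneity, PAF = [P(Y=1) − p₀] / P(Y=1).
PAF = (0.4028 − 0.37861) / 0.4028 ≈ 0.0601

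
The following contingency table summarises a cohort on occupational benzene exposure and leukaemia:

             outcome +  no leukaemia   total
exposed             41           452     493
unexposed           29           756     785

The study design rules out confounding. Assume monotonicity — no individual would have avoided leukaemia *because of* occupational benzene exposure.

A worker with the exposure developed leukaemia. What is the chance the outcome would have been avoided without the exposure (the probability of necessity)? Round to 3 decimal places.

PN ≈ 0.556

p₁ = P(outcome | exposed) = 41/493 = 0.083164
p₀ = P(outcome | unexposed) = 29/785 = 0.036943
Under exogeneity and monotonicity, PN = (p₁ − p₀) / p₁.
PN = (0.083164 − 0.036943) / 0.083164 = 0.046222 / 0.083164 ≈ 0.5558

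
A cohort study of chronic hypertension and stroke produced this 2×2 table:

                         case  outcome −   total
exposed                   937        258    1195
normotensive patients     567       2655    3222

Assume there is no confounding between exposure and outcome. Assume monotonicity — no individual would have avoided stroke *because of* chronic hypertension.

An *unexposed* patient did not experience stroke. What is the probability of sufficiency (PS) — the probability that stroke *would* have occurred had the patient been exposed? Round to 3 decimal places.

PS ≈ 0.738

p₁ = P(outcome | exposed) = 937/1195 = 0.7841
p₀ = P(outcome | unexposed) = 567/3222 = 0.17598
Under exogeneity and monotonicity, PS = (p₁ − p₀) / (1 − p₀).
PS = (0.7841 − 0.17598) / (1 − 0.17598) = 0.60812 / 0.82402 ≈ 0.7380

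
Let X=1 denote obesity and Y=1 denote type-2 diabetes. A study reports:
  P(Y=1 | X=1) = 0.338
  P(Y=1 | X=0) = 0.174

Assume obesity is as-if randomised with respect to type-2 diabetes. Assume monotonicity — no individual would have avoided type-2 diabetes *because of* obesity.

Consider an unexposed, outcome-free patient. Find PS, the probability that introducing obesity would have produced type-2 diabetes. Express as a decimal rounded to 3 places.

PS ≈ 0.199

Let p₁ = 0.338, p₀ = 0.174.
Under exogeneity and monotonicity, PS = (p₁ − p₀) / (1 − p₀).
PS = (0.338 − 0.174) / (1 − 0.174) = 0.164 / 0.826 ≈ 0.1985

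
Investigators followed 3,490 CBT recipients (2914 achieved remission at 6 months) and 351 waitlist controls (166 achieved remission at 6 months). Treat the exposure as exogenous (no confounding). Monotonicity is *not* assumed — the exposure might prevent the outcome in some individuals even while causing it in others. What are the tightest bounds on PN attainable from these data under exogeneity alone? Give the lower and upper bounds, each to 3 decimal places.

p₁ = P(outcome | exposed) = 2914/3490 = 0.83496
p₀ = P(outcome | unexposed) = 166/351 = 0.47293
Under exogeneity alone the bounds on PN are max{0,(p₁−p₀)/p₁} ≤ PN ≤ min{1,(1−p₀)/p₁}.
  lower = (p₁ − p₀)/p₁ = 0.36202 / 0.83496 ≈ 0.4336
  upper = min{1, (1 − p₀)/p₁} = 0.52707 / 0.83496 ≈ 0.6312

0.434 ≤ PN ≤ 0.631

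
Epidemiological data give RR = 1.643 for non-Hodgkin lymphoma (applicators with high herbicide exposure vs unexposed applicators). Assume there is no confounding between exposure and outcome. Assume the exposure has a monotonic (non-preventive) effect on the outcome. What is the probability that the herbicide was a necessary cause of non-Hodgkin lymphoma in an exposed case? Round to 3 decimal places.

Under exogeneity and monotonicity, PN = (RR − 1) / RR = 1 − 1/RR.
PN = (1.643 − 1) / 1.643 = 0.643 / 1.643 ≈ 0.3914

PN ≈ 0.391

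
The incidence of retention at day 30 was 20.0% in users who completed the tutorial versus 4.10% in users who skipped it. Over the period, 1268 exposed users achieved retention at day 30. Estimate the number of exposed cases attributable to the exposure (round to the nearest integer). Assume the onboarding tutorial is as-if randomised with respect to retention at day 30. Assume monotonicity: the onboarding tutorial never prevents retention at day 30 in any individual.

about 1008 cases

p₁ = 0.2, p₀ = 0.041.
PN = (p₁ − p₀)/p₁ = (0.2 − 0.041) / 0.2 ≈ 0.79500.
Attributable cases ≈ PN × (exposed cases) = 0.79500 × 1268 ≈ 1008.06.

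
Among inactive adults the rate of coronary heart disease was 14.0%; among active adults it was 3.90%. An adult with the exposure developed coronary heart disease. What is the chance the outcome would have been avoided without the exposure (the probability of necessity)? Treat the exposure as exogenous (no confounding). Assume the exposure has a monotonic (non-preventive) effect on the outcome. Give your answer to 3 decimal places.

p₁ = 0.14, p₀ = 0.039.
Under exogeneity and monotonicity, PN = (p₁ − p₀) / p₁.
PN = (0.14 − 0.039) / 0.14 = 0.101 / 0.14 ≈ 0.7214

PN ≈ 0.721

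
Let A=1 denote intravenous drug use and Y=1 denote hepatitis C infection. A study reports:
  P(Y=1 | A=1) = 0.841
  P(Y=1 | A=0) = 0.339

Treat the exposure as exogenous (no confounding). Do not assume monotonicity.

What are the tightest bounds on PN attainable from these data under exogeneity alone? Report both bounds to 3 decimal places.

0.597 ≤ PN ≤ 0.786

Let p₁ = 0.841, p₀ = 0.339.
Under exogeneity alone the bounds on PN are max{0,(p₁−p₀)/p₁} ≤ PN ≤ min{1,(1−p₀)/p₁}.
  lower = (p₁ − p₀)/p₁ = 0.502 / 0.841 ≈ 0.5969
  upper = min{1, (1 − p₀)/p₁} = 0.661 / 0.841 ≈ 0.7860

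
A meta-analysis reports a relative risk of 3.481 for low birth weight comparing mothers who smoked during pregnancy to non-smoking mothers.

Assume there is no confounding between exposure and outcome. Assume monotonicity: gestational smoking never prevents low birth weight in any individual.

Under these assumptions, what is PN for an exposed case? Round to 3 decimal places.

Under exogeneity and monotonicity, PN = (RR − 1) / RR = 1 − 1/RR.
PN = (3.481 − 1) / 3.481 = 2.481 / 3.481 ≈ 0.7127

PN ≈ 0.713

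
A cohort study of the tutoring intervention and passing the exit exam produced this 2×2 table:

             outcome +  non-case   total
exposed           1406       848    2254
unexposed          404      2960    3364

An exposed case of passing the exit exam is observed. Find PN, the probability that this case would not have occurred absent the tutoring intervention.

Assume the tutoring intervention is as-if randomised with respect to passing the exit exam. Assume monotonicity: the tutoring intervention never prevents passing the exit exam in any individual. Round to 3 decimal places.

PN ≈ 0.807

p₁ = P(outcome | exposed) = 1406/2254 = 0.62378
p₀ = P(outcome | unexposed) = 404/3364 = 0.1201
Under exogeneity and monotonicity, PN = (p₁ − p₀)/p₁.
PN = (0.62378 − 0.1201) / 0.62378 ≈ 0.8075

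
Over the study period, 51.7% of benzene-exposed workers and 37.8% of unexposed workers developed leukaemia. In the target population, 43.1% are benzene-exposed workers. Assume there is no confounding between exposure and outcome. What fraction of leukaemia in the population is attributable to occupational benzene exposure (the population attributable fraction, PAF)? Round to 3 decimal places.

PAF ≈ 0.137

p₁ = 0.517, p₀ = 0.378.
Overall risk P(Y=1) = π·p₁ + (1−π)·p₀ = 0.431×0.517 + 0.569×0.378 = 0.43791.
Under exogeneity, PAF = [P(Y=1) − p₀] / P(Y=1).
PAF = (0.43791 − 0.378) / 0.43791 ≈ 0.1368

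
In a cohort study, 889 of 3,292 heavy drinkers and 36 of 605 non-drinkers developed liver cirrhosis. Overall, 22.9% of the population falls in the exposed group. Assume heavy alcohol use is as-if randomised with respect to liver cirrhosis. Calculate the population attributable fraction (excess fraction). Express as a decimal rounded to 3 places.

p₁ = P(outcome | exposed) = 889/3292 = 0.27005
p₀ = P(outcome | unexposed) = 36/605 = 0.059504
Overall risk P(Y=1) = π·p₁ + (1−π)·p₀ = 0.229×0.27005 + 0.771×0.059504 = 0.10772.
Under exogeneity, PAF = [P(Y=1) − p₀] / P(Y=1).
PAF = (0.10772 − 0.059504) / 0.10772 ≈ 0.4476

PAF ≈ 0.448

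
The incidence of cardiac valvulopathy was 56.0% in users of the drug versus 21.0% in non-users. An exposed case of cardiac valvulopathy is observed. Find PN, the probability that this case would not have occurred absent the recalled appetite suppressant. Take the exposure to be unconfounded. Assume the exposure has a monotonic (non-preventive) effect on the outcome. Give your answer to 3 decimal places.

p₁ = 0.56, p₀ = 0.21.
Under exogeneity and monotonicity, PN = (p₁ − p₀) / p₁.
PN = (0.56 − 0.21) / 0.56 = 0.35 / 0.56 ≈ 0.6250

PN ≈ 0.625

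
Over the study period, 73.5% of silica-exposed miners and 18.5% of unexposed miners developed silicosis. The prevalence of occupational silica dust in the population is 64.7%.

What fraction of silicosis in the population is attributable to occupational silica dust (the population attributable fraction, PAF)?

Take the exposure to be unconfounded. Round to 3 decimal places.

PAF ≈ 0.658

p₁ = 0.735, p₀ = 0.185.
Overall risk P(Y=1) = π·p₁ + (1−π)·p₀ = 0.647×0.735 + 0.353×0.185 = 0.54085.
Under exogeneity, PAF = [P(Y=1) − p₀] / P(Y=1).
PAF = (0.54085 − 0.185) / 0.54085 ≈ 0.6579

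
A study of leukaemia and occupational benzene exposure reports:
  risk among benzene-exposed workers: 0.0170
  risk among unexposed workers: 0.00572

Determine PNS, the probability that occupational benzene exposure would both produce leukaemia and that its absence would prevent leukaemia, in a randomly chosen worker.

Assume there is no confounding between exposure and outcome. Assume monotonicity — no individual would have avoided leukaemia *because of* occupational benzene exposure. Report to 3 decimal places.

Let p₁ = 0.017, p₀ = 0.00572.
Under exogeneity and monotonicity, PNS = p₁ − p₀.
PNS = 0.017 − 0.00572 = 0.01128

PNS ≈ 0.011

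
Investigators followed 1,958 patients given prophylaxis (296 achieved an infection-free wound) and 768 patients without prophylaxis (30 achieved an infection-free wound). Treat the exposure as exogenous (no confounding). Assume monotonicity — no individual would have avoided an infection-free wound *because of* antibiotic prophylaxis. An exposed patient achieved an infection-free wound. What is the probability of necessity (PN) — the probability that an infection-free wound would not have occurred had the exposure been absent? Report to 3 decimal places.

PN ≈ 0.742

p₁ = P(outcome | exposed) = 296/1958 = 0.15117
p₀ = P(outcome | unexposed) = 30/768 = 0.039062
Under exogeneity and monotonicity, PN = (p₁ − p₀) / p₁.
PN = (0.15117 − 0.039062) / 0.15117 = 0.11211 / 0.15117 ≈ 0.7416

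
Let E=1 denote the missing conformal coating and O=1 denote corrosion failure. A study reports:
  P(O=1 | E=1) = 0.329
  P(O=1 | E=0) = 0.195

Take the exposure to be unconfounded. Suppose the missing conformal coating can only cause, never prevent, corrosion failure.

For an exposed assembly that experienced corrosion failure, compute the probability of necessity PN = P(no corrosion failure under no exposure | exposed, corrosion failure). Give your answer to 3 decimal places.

PN ≈ 0.407

Let p₁ = 0.329, p₀ = 0.195.
Under exogeneity and monotonicity, PN = (p₁ − p₀) / p₁.
PN = (0.329 − 0.195) / 0.329 = 0.134 / 0.329 ≈ 0.4073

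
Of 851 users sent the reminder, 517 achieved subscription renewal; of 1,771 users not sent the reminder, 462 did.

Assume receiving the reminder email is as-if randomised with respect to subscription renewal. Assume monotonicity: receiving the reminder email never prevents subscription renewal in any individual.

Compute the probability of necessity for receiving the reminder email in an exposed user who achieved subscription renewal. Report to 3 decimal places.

PN ≈ 0.571

p₁ = P(outcome | exposed) = 517/851 = 0.60752
p₀ = P(outcome | unexposed) = 462/1771 = 0.26087
Under exogeneity and monotonicity, PN = (p₁ − p₀) / p₁.
PN = (0.60752 − 0.26087) / 0.60752 = 0.34665 / 0.60752 ≈ 0.5706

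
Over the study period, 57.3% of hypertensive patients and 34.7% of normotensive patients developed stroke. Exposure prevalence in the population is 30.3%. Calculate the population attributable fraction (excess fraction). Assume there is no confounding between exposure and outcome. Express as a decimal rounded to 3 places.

PAF ≈ 0.165

p₁ = 0.573, p₀ = 0.347.
Overall risk P(Y=1) = π·p₁ + (1−π)·p₀ = 0.303×0.573 + 0.697×0.347 = 0.41548.
Under exogeneity, PAF = [P(Y=1) − p₀] / P(Y=1).
PAF = (0.41548 − 0.347) / 0.41548 ≈ 0.1648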